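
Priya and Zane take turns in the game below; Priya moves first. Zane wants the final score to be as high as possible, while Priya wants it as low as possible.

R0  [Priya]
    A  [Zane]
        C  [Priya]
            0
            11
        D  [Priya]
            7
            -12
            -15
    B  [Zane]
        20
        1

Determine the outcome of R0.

C (Priya): min(0, 11) = 0
D (Priya): min(7, -12, -15) = -15
A (Zane): max(0, -15) = 0
B (Zane): max(20, 1) = 20
R0 (Priya): min(0, 20) = 0

0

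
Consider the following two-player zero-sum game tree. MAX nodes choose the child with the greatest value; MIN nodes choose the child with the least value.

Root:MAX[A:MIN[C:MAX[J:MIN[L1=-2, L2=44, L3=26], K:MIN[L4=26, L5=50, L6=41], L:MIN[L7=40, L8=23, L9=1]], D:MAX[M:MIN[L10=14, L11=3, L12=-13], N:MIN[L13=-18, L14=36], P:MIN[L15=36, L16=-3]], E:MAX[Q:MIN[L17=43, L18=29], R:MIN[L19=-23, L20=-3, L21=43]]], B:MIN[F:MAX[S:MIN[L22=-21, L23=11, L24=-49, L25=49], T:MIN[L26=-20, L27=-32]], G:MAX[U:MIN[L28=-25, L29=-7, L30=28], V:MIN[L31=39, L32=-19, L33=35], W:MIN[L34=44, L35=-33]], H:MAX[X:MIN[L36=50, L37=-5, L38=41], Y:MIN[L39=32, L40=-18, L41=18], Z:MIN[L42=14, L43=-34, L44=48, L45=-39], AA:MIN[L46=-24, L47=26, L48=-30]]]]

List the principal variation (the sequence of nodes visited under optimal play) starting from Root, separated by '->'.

J (MIN): min(-2, 44, 26) = -2
K (MIN): min(26, 50, 41) = 26
L (MIN): min(40, 23, 1) = 1
C (MAX): max(-2, 26, 1) = 26
M (MIN): min(14, 3, -13) = -13
N (MIN): min(-18, 36) = -18
P (MIN): min(36, -3) = -3
D (MAX): max(-13, -18, -3) = -3
Q (MIN): min(43, 29) = 29
R (MIN): min(-23, -3, 43) = -23
E (MAX): max(29, -23) = 29
A (MIN): min(26, -3, 29) = -3
S (MIN): min(-21, 11, -49, 49) = -49
T (MIN): min(-20, -32) = -32
F (MAX): max(-49, -32) = -32
U (MIN): min(-25, -7, 28) = -25
V (MIN): min(39, -19, 35) = -19
W (MIN): min(44, -33) = -33
G (MAX): max(-25, -19, -33) = -19
X (MIN): min(50, -5, 41) = -5
Y (MIN): min(32, -18, 18) = -18
Z (MIN): min(14, -34, 48, -39) = -39
AA (MIN): min(-24, 26, -30) = -30
H (MAX): max(-5, -18, -39, -30) = -5
B (MIN): min(-32, -19, -5) = -32
Root (MAX): max(-3, -32) = -3
At Root, MAX picks A (highest: -3).
At A, MIN picks D (lowest: -3).
At D, MAX picks P (highest: -3).
At P, MIN picks L16 (lowest: -3).
Terminal value -3.

Root -> A -> D -> P -> L16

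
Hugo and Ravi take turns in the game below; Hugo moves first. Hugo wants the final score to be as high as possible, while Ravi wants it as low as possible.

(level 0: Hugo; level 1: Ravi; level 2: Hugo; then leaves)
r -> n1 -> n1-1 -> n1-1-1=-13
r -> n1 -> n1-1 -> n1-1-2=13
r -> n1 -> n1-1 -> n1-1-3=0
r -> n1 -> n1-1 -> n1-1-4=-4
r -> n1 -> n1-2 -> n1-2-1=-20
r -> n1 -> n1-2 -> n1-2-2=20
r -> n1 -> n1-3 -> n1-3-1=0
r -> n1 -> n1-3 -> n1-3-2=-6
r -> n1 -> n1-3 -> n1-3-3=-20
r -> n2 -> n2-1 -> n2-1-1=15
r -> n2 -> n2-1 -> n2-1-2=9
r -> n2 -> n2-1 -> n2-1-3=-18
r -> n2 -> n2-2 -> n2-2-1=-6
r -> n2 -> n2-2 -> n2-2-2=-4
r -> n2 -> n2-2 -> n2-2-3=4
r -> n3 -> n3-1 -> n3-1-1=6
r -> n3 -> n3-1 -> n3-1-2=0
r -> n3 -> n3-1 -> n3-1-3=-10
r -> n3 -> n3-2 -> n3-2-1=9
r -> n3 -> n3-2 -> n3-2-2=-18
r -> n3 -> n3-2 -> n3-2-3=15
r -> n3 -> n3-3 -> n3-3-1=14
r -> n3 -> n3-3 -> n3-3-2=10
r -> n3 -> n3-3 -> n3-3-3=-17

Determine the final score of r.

n1-1 (Hugo): max(-13, 13, 0, -4) = 13
n1-2 (Hugo): max(-20, 20) = 20
n1-3 (Hugo): max(0, -6, -20) = 0
n1 (Ravi): min(13, 20, 0) = 0
n2-1 (Hugo): max(15, 9, -18) = 15
n2-2 (Hugo): max(-6, -4, 4) = 4
n2 (Ravi): min(15, 4) = 4
n3-1 (Hugo): max(6, 0, -10) = 6
n3-2 (Hugo): max(9, -18, 15) = 15
n3-3 (Hugo): max(14, 10, -17) = 14
n3 (Ravi): min(6, 15, 14) = 6
r (Hugo): max(0, 4, 6) = 6

6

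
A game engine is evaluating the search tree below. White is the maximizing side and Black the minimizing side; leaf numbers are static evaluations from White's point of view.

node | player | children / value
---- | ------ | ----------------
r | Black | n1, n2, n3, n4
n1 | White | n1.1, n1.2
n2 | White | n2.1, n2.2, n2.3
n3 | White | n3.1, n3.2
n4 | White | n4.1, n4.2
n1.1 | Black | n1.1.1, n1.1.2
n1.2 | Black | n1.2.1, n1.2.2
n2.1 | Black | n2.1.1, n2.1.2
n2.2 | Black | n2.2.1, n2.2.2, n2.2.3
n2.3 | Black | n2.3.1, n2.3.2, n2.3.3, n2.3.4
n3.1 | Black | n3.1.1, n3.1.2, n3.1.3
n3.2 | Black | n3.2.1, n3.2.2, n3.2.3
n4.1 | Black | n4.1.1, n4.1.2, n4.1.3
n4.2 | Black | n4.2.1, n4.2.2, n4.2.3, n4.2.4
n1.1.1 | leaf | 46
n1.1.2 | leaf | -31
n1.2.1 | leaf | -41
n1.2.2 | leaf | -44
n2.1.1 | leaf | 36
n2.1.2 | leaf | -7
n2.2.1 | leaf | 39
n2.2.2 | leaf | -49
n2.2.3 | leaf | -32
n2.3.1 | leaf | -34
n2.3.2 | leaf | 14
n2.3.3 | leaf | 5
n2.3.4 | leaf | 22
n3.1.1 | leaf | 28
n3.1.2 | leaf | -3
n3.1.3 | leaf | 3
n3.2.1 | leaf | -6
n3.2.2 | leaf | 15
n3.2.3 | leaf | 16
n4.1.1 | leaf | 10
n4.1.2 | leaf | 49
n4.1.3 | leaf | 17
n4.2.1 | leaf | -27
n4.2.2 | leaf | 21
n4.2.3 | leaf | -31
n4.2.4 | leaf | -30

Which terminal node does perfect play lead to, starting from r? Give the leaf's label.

n1.1 (Black): min(46, -31) = -31
n1.2 (Black): min(-41, -44) = -44
n1 (White): max(-31, -44) = -31
n2.1 (Black): min(36, -7) = -7
n2.2 (Black): min(39, -49, -32) = -49
n2.3 (Black): min(-34, 14, 5, 22) = -34
n2 (White): max(-7, -49, -34) = -7
n3.1 (Black): min(28, -3, 3) = -3
n3.2 (Black): min(-6, 15, 16) = -6
n3 (White): max(-3, -6) = -3
n4.1 (Black): min(10, 49, 17) = 10
n4.2 (Black): min(-27, 21, -31, -30) = -31
n4 (White): max(10, -31) = 10
r (Black): min(-31, -7, -3, 10) = -31
At r, Black picks n1 (lowest: -31).
At n1, White picks n1.1 (highest: -31).
At n1.1, Black picks n1.1.2 (lowest: -31).
Terminal value -31.

n1.1.2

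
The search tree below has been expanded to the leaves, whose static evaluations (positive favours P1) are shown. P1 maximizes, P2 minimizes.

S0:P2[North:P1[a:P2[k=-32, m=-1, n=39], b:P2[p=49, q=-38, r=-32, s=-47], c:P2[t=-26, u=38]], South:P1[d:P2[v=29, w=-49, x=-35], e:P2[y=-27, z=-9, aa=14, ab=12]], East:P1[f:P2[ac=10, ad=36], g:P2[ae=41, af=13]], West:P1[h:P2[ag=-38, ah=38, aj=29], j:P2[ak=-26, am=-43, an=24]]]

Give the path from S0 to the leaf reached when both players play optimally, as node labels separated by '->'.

S0 -> West -> h -> ag

a (P2): min(-32, -1, 39) = -32
b (P2): min(49, -38, -32, -47) = -47
c (P2): min(-26, 38) = -26
North (P1): max(-32, -47, -26) = -26
d (P2): min(29, -49, -35) = -49
e (P2): min(-27, -9, 14, 12) = -27
South (P1): max(-49, -27) = -27
f (P2): min(10, 36) = 10
g (P2): min(41, 13) = 13
East (P1): max(10, 13) = 13
h (P2): min(-38, 38, 29) = -38
j (P2): min(-26, -43, 24) = -43
West (P1): max(-38, -43) = -38
S0 (P2): min(-26, -27, 13, -38) = -38
At S0, P2 picks West (lowest: -38).
At West, P1 picks h (highest: -38).
At h, P2 picks ag (lowest: -38).
Terminal value -38.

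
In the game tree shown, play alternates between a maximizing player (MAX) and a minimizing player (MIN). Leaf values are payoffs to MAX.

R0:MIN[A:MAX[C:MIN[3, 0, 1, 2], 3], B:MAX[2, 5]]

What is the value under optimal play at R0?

3

C (MIN): min(3, 0, 1, 2) = 0
A (MAX): max(0, 3) = 3
B (MAX): max(2, 5) = 5
R0 (MIN): min(3, 5) = 3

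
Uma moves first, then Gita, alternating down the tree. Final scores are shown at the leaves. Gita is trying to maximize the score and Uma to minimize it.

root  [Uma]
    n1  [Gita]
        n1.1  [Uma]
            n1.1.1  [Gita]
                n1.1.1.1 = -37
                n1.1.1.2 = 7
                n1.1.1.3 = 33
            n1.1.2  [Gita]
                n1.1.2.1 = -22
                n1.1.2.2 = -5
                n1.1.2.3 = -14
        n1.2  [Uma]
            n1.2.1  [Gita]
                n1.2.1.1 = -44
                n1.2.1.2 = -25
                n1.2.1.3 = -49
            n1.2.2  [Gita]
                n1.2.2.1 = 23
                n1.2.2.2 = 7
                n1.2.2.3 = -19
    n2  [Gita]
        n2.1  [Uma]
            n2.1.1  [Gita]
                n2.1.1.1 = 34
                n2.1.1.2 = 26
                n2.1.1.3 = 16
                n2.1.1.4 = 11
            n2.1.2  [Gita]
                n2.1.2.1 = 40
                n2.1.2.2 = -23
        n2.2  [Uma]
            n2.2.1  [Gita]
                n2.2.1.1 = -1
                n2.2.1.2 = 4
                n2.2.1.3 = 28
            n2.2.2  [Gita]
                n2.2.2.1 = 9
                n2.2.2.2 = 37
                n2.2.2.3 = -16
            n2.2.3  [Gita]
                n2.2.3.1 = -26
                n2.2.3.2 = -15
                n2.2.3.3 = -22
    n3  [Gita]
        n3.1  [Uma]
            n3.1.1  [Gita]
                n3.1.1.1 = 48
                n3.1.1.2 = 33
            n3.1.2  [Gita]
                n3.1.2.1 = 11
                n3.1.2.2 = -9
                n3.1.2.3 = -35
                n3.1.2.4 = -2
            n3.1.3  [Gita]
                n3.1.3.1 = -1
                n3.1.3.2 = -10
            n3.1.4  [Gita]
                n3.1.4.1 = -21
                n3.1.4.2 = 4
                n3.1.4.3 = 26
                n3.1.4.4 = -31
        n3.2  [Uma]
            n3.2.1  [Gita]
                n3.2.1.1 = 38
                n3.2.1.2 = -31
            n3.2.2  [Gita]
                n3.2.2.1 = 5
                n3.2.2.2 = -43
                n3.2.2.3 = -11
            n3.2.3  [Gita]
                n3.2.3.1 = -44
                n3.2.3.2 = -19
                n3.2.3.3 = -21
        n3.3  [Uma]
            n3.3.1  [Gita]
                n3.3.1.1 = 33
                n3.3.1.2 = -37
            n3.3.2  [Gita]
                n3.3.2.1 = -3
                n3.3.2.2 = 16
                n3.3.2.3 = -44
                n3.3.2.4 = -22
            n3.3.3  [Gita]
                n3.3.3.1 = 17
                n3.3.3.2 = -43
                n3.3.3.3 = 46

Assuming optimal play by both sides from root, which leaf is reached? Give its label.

n1.1.2.2

n1.1.1 (Gita): max(-37, 7, 33) = 33
n1.1.2 (Gita): max(-22, -5, -14) = -5
n1.1 (Uma): min(33, -5) = -5
n1.2.1 (Gita): max(-44, -25, -49) = -25
n1.2.2 (Gita): max(23, 7, -19) = 23
n1.2 (Uma): min(-25, 23) = -25
n1 (Gita): max(-5, -25) = -5
n2.1.1 (Gita): max(34, 26, 16, 11) = 34
n2.1.2 (Gita): max(40, -23) = 40
n2.1 (Uma): min(34, 40) = 34
n2.2.1 (Gita): max(-1, 4, 28) = 28
n2.2.2 (Gita): max(9, 37, -16) = 37
n2.2.3 (Gita): max(-26, -15, -22) = -15
n2.2 (Uma): min(28, 37, -15) = -15
n2 (Gita): max(34, -15) = 34
n3.1.1 (Gita): max(48, 33) = 48
n3.1.2 (Gita): max(11, -9, -35, -2) = 11
n3.1.3 (Gita): max(-1, -10) = -1
n3.1.4 (Gita): max(-21, 4, 26, -31) = 26
n3.1 (Uma): min(48, 11, -1, 26) = -1
n3.2.1 (Gita): max(38, -31) = 38
n3.2.2 (Gita): max(5, -43, -11) = 5
n3.2.3 (Gita): max(-44, -19, -21) = -19
n3.2 (Uma): min(38, 5, -19) = -19
n3.3.1 (Gita): max(33, -37) = 33
n3.3.2 (Gita): max(-3, 16, -44, -22) = 16
n3.3.3 (Gita): max(17, -43, 46) = 46
n3.3 (Uma): min(33, 16, 46) = 16
n3 (Gita): max(-1, -19, 16) = 16
root (Uma): min(-5, 34, 16) = -5
At root, Uma picks n1 (lowest: -5).
At n1, Gita picks n1.1 (highest: -5).
At n1.1, Uma picks n1.1.2 (lowest: -5).
At n1.1.2, Gita picks n1.1.2.2 (highest: -5).
Terminal value -5.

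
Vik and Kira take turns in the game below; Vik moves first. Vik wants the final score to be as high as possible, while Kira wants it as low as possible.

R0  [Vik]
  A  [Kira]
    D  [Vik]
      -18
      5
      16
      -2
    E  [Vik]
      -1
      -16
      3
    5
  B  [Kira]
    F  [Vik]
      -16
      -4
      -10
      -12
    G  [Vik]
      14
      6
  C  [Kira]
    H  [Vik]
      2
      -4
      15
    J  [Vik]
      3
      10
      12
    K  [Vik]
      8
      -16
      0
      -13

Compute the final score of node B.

-4

F (Vik): max(-16, -4, -10, -12) = -4
G (Vik): max(14, 6) = 14
B (Kira): min(-4, 14) = -4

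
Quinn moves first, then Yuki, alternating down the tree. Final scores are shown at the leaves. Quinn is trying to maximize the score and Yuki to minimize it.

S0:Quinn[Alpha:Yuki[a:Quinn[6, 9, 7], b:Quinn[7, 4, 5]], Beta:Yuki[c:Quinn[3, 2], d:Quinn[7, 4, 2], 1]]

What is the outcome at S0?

7

a (Quinn): max(6, 9, 7) = 9
b (Quinn): max(7, 4, 5) = 7
Alpha (Yuki): min(9, 7) = 7
c (Quinn): max(3, 2) = 3
d (Quinn): max(7, 4, 2) = 7
Beta (Yuki): min(3, 7, 1) = 1
S0 (Quinn): max(7, 1) = 7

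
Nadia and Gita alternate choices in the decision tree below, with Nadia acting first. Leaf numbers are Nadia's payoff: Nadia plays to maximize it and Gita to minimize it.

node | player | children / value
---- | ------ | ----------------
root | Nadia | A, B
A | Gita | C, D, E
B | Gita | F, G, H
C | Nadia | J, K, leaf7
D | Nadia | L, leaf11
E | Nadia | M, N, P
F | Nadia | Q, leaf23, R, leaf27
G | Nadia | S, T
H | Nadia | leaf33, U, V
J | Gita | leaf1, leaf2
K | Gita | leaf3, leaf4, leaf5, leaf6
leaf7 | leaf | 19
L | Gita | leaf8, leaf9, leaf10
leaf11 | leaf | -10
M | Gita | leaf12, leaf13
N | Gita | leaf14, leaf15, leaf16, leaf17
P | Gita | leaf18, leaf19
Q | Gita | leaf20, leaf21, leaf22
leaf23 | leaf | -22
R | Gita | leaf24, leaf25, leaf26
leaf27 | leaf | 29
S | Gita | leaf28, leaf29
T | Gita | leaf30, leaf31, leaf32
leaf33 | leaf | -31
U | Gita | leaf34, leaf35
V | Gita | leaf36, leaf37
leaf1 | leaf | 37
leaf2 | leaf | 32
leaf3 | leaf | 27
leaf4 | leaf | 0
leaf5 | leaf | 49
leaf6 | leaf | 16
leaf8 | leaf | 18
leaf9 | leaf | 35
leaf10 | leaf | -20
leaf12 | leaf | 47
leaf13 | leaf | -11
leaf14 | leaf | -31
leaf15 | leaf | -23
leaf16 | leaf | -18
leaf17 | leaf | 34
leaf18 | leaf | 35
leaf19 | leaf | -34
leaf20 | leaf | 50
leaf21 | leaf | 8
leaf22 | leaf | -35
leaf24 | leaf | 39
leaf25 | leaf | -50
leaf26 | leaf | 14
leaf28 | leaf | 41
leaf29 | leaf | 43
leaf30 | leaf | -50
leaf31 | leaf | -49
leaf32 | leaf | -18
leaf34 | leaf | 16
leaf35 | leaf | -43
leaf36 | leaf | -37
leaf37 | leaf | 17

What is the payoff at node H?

U (Gita): min(16, -43) = -43
V (Gita): min(-37, 17) = -37
H (Nadia): max(-31, -43, -37) = -31

-31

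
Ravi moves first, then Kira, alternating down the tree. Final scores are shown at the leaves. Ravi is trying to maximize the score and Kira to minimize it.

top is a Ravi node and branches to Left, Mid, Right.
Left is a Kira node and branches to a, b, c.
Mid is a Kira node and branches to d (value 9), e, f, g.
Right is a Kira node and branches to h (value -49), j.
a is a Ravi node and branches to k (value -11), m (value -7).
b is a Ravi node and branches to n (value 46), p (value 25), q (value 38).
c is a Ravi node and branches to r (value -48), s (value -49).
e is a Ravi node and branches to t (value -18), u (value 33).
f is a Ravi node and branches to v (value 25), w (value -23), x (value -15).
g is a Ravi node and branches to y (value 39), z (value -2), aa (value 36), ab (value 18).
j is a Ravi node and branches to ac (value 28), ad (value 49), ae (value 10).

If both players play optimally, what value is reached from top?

9

a (Ravi): max(-11, -7) = -7
b (Ravi): max(46, 25, 38) = 46
c (Ravi): max(-48, -49) = -48
Left (Kira): min(-7, 46, -48) = -48
e (Ravi): max(-18, 33) = 33
f (Ravi): max(25, -23, -15) = 25
g (Ravi): max(39, -2, 36, 18) = 39
Mid (Kira): min(9, 33, 25, 39) = 9
j (Ravi): max(28, 49, 10) = 49
Right (Kira): min(-49, 49) = -49
top (Ravi): max(-48, 9, -49) = 9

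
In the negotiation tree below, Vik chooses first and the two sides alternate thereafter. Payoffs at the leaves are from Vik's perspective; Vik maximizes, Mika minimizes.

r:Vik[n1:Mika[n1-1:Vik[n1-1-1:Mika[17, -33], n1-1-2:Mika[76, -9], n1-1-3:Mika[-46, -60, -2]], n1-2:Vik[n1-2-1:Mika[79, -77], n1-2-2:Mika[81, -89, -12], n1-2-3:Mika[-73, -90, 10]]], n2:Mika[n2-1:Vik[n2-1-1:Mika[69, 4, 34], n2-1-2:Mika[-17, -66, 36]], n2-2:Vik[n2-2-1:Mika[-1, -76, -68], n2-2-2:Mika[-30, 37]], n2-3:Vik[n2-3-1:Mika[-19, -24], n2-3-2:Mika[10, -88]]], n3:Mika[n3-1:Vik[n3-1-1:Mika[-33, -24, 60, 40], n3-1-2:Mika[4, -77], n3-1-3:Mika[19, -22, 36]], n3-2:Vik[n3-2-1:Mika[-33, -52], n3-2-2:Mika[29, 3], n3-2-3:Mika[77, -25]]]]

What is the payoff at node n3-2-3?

-25

n3-2-3 (Mika): min(77, -25) = -25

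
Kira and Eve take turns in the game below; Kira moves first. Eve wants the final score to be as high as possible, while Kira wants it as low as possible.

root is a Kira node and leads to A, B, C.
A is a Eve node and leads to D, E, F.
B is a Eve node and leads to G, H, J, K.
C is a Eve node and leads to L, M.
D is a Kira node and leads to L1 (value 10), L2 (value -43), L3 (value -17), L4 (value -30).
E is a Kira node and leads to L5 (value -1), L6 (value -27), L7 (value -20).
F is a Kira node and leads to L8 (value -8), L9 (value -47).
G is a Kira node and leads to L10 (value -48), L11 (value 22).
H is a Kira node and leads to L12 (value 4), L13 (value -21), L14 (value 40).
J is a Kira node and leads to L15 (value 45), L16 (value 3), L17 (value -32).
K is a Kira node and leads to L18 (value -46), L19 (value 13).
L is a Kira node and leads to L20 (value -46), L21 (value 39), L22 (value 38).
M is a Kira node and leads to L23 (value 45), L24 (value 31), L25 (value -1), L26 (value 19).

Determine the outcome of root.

D (Kira): min(10, -43, -17, -30) = -43
E (Kira): min(-1, -27, -20) = -27
F (Kira): min(-8, -47) = -47
A (Eve): max(-43, -27, -47) = -27
G (Kira): min(-48, 22) = -48
H (Kira): min(4, -21, 40) = -21
J (Kira): min(45, 3, -32) = -32
K (Kira): min(-46, 13) = -46
B (Eve): max(-48, -21, -32, -46) = -21
L (Kira): min(-46, 39, 38) = -46
M (Kira): min(45, 31, -1, 19) = -1
C (Eve): max(-46, -1) = -1
root (Kira): min(-27, -21, -1) = -27

-27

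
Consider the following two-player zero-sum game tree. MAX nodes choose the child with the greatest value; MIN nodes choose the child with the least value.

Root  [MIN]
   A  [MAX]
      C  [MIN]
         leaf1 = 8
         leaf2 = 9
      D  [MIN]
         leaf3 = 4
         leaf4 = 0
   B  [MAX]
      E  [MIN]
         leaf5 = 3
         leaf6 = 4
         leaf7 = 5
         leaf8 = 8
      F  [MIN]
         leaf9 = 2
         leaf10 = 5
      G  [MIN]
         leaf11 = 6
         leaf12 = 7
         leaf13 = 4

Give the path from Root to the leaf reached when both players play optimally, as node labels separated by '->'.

Root -> B -> G -> leaf13

C (MIN): min(8, 9) = 8
D (MIN): min(4, 0) = 0
A (MAX): max(8, 0) = 8
E (MIN): min(3, 4, 5, 8) = 3
F (MIN): min(2, 5) = 2
G (MIN): min(6, 7, 4) = 4
B (MAX): max(3, 2, 4) = 4
Root (MIN): min(8, 4) = 4
At Root, MIN picks B (lowest: 4).
At B, MAX picks G (highest: 4).
At G, MIN picks leaf13 (lowest: 4).
Terminal value 4.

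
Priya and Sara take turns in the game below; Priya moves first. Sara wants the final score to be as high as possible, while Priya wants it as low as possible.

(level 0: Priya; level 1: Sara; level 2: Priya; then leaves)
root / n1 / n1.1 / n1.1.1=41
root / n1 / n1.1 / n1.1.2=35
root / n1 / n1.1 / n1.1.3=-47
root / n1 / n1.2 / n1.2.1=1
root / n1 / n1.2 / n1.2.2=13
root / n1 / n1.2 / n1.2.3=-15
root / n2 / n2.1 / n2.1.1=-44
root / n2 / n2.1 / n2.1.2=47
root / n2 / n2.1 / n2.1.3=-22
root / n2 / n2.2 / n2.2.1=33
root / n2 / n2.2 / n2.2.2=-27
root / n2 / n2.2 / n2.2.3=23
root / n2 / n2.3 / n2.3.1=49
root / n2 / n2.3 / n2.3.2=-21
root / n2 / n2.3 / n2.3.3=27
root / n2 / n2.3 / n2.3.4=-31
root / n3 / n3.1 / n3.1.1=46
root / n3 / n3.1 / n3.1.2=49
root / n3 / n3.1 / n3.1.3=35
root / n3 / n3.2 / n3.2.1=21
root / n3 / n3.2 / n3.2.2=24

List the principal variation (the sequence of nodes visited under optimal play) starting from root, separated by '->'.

root -> n2 -> n2.2 -> n2.2.2

n1.1 (Priya): min(41, 35, -47) = -47
n1.2 (Priya): min(1, 13, -15) = -15
n1 (Sara): max(-47, -15) = -15
n2.1 (Priya): min(-44, 47, -22) = -44
n2.2 (Priya): min(33, -27, 23) = -27
n2.3 (Priya): min(49, -21, 27, -31) = -31
n2 (Sara): max(-44, -27, -31) = -27
n3.1 (Priya): min(46, 49, 35) = 35
n3.2 (Priya): min(21, 24) = 21
n3 (Sara): max(35, 21) = 35
root (Priya): min(-15, -27, 35) = -27
At root, Priya picks n2 (lowest: -27).
At n2, Sara picks n2.2 (highest: -27).
At n2.2, Priya picks n2.2.2 (lowest: -27).
Terminal value -27.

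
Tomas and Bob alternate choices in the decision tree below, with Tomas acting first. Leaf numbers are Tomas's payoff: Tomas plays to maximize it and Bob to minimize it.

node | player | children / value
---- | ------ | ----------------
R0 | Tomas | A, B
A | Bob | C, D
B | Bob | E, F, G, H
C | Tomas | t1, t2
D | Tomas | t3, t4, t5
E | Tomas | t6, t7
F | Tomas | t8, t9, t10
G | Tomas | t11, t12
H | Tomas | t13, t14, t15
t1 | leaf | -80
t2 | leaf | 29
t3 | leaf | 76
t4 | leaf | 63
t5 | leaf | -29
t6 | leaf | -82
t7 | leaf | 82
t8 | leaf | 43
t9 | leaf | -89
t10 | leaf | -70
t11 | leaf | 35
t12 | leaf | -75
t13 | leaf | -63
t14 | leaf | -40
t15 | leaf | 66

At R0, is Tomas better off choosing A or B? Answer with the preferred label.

B

C (Tomas): max(-80, 29) = 29
D (Tomas): max(76, 63, -29) = 76
A (Bob): min(29, 76) = 29
E (Tomas): max(-82, 82) = 82
F (Tomas): max(43, -89, -70) = 43
G (Tomas): max(35, -75) = 35
H (Tomas): max(-63, -40, 66) = 66
B (Bob): min(82, 43, 35, 66) = 35
Tomas prefers the higher value; A=29, B=35. B is better since 35 > 29.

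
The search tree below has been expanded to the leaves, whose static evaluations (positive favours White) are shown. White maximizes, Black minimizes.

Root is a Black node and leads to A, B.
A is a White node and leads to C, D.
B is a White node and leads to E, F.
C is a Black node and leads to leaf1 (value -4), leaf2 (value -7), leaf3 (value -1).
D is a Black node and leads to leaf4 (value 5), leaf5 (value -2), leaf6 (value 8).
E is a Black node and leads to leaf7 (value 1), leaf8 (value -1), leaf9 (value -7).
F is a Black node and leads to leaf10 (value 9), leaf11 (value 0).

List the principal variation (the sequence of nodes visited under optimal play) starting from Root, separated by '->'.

Root -> A -> D -> leaf5

C (Black): min(-4, -7, -1) = -7
D (Black): min(5, -2, 8) = -2
A (White): max(-7, -2) = -2
E (Black): min(1, -1, -7) = -7
F (Black): min(9, 0) = 0
B (White): max(-7, 0) = 0
Root (Black): min(-2, 0) = -2
At Root, Black picks A (lowest: -2).
At A, White picks D (highest: -2).
At D, Black picks leaf5 (lowest: -2).
Terminal value -2.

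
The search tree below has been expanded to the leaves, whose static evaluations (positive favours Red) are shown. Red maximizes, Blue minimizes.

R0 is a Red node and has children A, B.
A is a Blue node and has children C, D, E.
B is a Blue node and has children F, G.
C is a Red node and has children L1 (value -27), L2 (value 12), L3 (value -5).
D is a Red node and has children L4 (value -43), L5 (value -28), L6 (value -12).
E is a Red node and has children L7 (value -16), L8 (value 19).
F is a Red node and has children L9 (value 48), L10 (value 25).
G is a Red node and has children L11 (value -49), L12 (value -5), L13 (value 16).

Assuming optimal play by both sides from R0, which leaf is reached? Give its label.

C (Red): max(-27, 12, -5) = 12
D (Red): max(-43, -28, -12) = -12
E (Red): max(-16, 19) = 19
A (Blue): min(12, -12, 19) = -12
F (Red): max(48, 25) = 48
G (Red): max(-49, -5, 16) = 16
B (Blue): min(48, 16) = 16
R0 (Red): max(-12, 16) = 16
At R0, Red picks B (highest: 16).
At B, Blue picks G (lowest: 16).
At G, Red picks L13 (highest: 16).
Terminal value 16.

L13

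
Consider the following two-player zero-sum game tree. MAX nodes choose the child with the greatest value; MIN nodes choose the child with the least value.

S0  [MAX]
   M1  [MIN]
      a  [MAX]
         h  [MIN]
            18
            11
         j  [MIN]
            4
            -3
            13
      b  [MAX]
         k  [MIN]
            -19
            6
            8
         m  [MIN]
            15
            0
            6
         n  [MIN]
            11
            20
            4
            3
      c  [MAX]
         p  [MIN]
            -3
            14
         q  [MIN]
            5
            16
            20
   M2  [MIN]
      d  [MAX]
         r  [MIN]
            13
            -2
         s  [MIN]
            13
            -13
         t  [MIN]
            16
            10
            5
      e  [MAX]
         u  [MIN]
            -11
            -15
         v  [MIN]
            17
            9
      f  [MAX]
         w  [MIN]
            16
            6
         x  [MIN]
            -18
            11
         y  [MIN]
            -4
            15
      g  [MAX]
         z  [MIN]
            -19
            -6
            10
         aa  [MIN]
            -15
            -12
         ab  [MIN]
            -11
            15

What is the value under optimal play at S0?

3

h (MIN): min(18, 11) = 11
j (MIN): min(4, -3, 13) = -3
a (MAX): max(11, -3) = 11
k (MIN): min(-19, 6, 8) = -19
m (MIN): min(15, 0, 6) = 0
n (MIN): min(11, 20, 4, 3) = 3
b (MAX): max(-19, 0, 3) = 3
p (MIN): min(-3, 14) = -3
q (MIN): min(5, 16, 20) = 5
c (MAX): max(-3, 5) = 5
M1 (MIN): min(11, 3, 5) = 3
r (MIN): min(13, -2) = -2
s (MIN): min(13, -13) = -13
t (MIN): min(16, 10, 5) = 5
d (MAX): max(-2, -13, 5) = 5
u (MIN): min(-11, -15) = -15
v (MIN): min(17, 9) = 9
e (MAX): max(-15, 9) = 9
w (MIN): min(16, 6) = 6
x (MIN): min(-18, 11) = -18
y (MIN): min(-4, 15) = -4
f (MAX): max(6, -18, -4) = 6
z (MIN): min(-19, -6, 10) = -19
aa (MIN): min(-15, -12) = -15
ab (MIN): min(-11, 15) = -11
g (MAX): max(-19, -15, -11) = -11
M2 (MIN): min(5, 9, 6, -11) = -11
S0 (MAX): max(3, -11) = 3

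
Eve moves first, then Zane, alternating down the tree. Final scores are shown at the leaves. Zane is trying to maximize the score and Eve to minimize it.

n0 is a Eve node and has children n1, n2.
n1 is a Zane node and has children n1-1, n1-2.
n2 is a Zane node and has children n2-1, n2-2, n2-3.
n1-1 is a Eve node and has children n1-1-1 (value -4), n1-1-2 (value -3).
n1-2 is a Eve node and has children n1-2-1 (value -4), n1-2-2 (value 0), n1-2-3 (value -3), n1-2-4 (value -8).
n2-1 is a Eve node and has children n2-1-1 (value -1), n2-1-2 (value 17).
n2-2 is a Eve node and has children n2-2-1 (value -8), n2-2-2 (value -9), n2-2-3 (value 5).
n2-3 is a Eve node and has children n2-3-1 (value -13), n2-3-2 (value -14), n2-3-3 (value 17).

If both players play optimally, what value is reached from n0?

-4

n1-1 (Eve): min(-4, -3) = -4
n1-2 (Eve): min(-4, 0, -3, -8) = -8
n1 (Zane): max(-4, -8) = -4
n2-1 (Eve): min(-1, 17) = -1
n2-2 (Eve): min(-8, -9, 5) = -9
n2-3 (Eve): min(-13, -14, 17) = -14
n2 (Zane): max(-1, -9, -14) = -1
n0 (Eve): min(-4, -1) = -4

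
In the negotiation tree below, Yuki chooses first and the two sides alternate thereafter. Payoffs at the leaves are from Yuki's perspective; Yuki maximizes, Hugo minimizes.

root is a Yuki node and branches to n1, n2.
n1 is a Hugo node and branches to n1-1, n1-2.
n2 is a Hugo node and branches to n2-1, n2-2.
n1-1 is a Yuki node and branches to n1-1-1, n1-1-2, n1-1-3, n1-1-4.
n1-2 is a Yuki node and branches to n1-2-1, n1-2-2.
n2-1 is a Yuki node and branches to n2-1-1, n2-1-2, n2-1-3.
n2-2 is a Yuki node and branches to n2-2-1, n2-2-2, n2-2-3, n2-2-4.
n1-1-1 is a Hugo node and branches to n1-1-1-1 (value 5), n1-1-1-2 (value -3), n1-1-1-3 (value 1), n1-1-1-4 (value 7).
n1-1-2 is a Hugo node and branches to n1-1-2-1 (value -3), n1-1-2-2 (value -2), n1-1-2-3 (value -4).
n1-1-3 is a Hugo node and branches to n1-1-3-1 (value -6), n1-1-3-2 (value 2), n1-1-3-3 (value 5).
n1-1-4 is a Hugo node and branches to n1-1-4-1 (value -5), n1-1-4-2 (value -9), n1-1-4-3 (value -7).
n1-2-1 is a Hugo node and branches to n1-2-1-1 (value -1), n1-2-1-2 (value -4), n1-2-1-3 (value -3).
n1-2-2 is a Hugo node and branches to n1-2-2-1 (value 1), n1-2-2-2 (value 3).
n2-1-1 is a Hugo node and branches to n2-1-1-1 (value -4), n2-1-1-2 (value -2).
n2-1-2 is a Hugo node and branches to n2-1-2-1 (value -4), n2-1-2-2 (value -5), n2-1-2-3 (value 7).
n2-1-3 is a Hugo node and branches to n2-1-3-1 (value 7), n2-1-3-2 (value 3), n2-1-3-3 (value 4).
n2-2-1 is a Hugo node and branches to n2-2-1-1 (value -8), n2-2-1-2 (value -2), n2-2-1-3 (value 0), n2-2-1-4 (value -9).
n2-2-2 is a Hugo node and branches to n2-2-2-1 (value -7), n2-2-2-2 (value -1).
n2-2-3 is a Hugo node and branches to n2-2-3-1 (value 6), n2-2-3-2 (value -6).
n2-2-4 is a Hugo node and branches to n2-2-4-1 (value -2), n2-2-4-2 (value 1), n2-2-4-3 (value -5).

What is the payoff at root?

-3

n1-1-1 (Hugo): min(5, -3, 1, 7) = -3
n1-1-2 (Hugo): min(-3, -2, -4) = -4
n1-1-3 (Hugo): min(-6, 2, 5) = -6
n1-1-4 (Hugo): min(-5, -9, -7) = -9
n1-1 (Yuki): max(-3, -4, -6, -9) = -3
n1-2-1 (Hugo): min(-1, -4, -3) = -4
n1-2-2 (Hugo): min(1, 3) = 1
n1-2 (Yuki): max(-4, 1) = 1
n1 (Hugo): min(-3, 1) = -3
n2-1-1 (Hugo): min(-4, -2) = -4
n2-1-2 (Hugo): min(-4, -5, 7) = -5
n2-1-3 (Hugo): min(7, 3, 4) = 3
n2-1 (Yuki): max(-4, -5, 3) = 3
n2-2-1 (Hugo): min(-8, -2, 0, -9) = -9
n2-2-2 (Hugo): min(-7, -1) = -7
n2-2-3 (Hugo): min(6, -6) = -6
n2-2-4 (Hugo): min(-2, 1, -5) = -5
n2-2 (Yuki): max(-9, -7, -6, -5) = -5
n2 (Hugo): min(3, -5) = -5
root (Yuki): max(-3, -5) = -3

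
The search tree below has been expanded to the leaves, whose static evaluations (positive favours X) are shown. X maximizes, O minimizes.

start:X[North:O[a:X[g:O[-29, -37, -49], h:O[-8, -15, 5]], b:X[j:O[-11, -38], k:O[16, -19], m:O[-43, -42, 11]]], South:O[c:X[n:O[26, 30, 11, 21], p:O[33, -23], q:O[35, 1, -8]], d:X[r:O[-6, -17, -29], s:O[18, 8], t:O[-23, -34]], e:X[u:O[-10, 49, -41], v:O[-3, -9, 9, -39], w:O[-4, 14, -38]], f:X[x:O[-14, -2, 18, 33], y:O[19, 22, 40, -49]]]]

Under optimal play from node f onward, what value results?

-14

x (O): min(-14, -2, 18, 33) = -14
y (O): min(19, 22, 40, -49) = -49
f (X): max(-14, -49) = -14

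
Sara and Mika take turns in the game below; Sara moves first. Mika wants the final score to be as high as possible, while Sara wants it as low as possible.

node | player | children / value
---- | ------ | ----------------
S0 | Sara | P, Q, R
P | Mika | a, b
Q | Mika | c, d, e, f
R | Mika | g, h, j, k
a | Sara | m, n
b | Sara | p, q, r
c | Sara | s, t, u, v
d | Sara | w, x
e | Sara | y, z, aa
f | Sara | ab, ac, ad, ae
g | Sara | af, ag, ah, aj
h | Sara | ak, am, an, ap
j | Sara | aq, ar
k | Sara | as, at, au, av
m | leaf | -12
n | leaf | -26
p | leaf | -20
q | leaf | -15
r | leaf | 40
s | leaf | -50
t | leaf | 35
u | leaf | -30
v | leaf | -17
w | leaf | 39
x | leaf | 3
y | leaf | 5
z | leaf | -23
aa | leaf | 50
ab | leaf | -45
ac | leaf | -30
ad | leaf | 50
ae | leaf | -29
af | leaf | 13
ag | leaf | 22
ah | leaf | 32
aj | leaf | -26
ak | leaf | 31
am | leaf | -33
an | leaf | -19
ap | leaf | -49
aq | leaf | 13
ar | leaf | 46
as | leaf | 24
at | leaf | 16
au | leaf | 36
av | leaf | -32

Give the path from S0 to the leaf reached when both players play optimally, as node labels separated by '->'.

S0 -> P -> b -> p

a (Sara): min(-12, -26) = -26
b (Sara): min(-20, -15, 40) = -20
P (Mika): max(-26, -20) = -20
c (Sara): min(-50, 35, -30, -17) = -50
d (Sara): min(39, 3) = 3
e (Sara): min(5, -23, 50) = -23
f (Sara): min(-45, -30, 50, -29) = -45
Q (Mika): max(-50, 3, -23, -45) = 3
g (Sara): min(13, 22, 32, -26) = -26
h (Sara): min(31, -33, -19, -49) = -49
j (Sara): min(13, 46) = 13
k (Sara): min(24, 16, 36, -32) = -32
R (Mika): max(-26, -49, 13, -32) = 13
S0 (Sara): min(-20, 3, 13) = -20
At S0, Sara picks P (lowest: -20).
At P, Mika picks b (highest: -20).
At b, Sara picks p (lowest: -20).
Terminal value -20.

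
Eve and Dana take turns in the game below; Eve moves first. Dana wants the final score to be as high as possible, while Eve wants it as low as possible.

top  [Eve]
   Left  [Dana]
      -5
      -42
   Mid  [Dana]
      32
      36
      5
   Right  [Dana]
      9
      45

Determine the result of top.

-5

Left (Dana): max(-5, -42) = -5
Mid (Dana): max(32, 36, 5) = 36
Right (Dana): max(9, 45) = 45
top (Eve): min(-5, 36, 45) = -5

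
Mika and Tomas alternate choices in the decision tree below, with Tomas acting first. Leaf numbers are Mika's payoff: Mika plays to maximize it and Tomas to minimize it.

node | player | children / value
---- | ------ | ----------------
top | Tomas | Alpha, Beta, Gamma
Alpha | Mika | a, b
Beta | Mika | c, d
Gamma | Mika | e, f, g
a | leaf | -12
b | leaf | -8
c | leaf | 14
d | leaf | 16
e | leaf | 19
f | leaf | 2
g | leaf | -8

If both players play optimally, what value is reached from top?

-8

Alpha (Mika): max(-12, -8) = -8
Beta (Mika): max(14, 16) = 16
Gamma (Mika): max(19, 2, -8) = 19
top (Tomas): min(-8, 16, 19) = -8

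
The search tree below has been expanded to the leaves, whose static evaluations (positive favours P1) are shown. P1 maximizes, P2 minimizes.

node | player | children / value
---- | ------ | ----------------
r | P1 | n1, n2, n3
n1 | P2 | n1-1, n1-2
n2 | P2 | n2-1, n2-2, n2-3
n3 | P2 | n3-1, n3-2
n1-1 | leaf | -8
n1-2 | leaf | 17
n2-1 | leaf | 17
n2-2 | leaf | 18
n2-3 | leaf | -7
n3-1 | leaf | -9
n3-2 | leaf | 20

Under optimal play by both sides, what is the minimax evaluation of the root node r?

n1 (P2): min(-8, 17) = -8
n2 (P2): min(17, 18, -7) = -7
n3 (P2): min(-9, 20) = -9
r (P1): max(-8, -7, -9) = -7

-7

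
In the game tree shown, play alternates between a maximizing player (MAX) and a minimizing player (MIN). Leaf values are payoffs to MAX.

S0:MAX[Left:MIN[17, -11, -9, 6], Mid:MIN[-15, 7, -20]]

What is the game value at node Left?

Left (MIN): min(17, -11, -9, 6) = -11

-11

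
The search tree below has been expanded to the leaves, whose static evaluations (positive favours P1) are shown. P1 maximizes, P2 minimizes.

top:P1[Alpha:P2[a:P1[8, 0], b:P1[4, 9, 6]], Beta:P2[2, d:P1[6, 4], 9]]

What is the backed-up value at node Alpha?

8

a (P1): max(8, 0) = 8
b (P1): max(4, 9, 6) = 9
Alpha (P2): min(8, 9) = 8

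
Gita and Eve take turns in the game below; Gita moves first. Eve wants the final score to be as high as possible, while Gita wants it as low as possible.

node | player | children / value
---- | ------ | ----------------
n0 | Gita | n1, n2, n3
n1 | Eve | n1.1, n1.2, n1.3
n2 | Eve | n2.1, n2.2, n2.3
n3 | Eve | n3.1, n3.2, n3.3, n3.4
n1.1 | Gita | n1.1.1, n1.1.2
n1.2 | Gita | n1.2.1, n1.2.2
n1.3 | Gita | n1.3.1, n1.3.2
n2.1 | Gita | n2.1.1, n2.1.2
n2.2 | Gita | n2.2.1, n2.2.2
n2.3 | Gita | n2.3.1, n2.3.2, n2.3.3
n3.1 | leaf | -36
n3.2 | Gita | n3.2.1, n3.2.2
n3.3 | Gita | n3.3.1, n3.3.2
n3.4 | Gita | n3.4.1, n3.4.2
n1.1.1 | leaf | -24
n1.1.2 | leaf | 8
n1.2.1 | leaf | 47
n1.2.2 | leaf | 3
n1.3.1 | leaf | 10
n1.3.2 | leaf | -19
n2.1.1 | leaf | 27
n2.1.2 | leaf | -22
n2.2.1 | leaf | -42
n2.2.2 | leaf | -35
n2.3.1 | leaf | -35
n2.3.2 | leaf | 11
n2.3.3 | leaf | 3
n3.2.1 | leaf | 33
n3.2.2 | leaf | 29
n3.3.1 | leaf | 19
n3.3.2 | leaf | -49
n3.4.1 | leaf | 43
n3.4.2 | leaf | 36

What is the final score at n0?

n1.1 (Gita): min(-24, 8) = -24
n1.2 (Gita): min(47, 3) = 3
n1.3 (Gita): min(10, -19) = -19
n1 (Eve): max(-24, 3, -19) = 3
n2.1 (Gita): min(27, -22) = -22
n2.2 (Gita): min(-42, -35) = -42
n2.3 (Gita): min(-35, 11, 3) = -35
n2 (Eve): max(-22, -42, -35) = -22
n3.2 (Gita): min(33, 29) = 29
n3.3 (Gita): min(19, -49) = -49
n3.4 (Gita): min(43, 36) = 36
n3 (Eve): max(-36, 29, -49, 36) = 36
n0 (Gita): min(3, -22, 36) = -22

-22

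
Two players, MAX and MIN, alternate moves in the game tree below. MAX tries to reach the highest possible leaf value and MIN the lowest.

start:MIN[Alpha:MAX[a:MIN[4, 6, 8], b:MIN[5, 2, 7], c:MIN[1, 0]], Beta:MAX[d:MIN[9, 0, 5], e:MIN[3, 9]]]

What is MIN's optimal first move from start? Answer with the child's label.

a (MIN): min(4, 6, 8) = 4
b (MIN): min(5, 2, 7) = 2
c (MIN): min(1, 0) = 0
Alpha (MAX): max(4, 2, 0) = 4
d (MIN): min(9, 0, 5) = 0
e (MIN): min(3, 9) = 3
Beta (MAX): max(0, 3) = 3
start (MIN): min(4, 3) = 3
MIN at start wants the lowest of {Alpha=4, Beta=3}, so chooses Beta.

Beta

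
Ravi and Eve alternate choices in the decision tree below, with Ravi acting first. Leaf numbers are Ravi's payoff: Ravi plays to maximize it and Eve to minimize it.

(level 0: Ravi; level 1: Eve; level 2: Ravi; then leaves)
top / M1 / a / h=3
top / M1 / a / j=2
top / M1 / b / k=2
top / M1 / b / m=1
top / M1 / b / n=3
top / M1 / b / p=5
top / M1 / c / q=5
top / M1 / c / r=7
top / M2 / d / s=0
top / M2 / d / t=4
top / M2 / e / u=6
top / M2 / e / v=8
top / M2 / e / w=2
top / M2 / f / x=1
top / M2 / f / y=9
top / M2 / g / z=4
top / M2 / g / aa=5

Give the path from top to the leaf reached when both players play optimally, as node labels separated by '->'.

top -> M2 -> d -> t

a (Ravi): max(3, 2) = 3
b (Ravi): max(2, 1, 3, 5) = 5
c (Ravi): max(5, 7) = 7
M1 (Eve): min(3, 5, 7) = 3
d (Ravi): max(0, 4) = 4
e (Ravi): max(6, 8, 2) = 8
f (Ravi): max(1, 9) = 9
g (Ravi): max(4, 5) = 5
M2 (Eve): min(4, 8, 9, 5) = 4
top (Ravi): max(3, 4) = 4
At top, Ravi picks M2 (highest: 4).
At M2, Eve picks d (lowest: 4).
At d, Ravi picks t (highest: 4).
Terminal value 4.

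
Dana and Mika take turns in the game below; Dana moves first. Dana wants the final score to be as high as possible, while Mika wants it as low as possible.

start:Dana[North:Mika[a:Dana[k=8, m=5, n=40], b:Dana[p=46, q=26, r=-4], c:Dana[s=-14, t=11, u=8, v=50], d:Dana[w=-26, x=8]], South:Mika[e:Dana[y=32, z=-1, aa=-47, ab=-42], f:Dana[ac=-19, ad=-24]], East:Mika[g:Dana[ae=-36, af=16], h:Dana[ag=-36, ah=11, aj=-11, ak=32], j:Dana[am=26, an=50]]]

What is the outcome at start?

16

a (Dana): max(8, 5, 40) = 40
b (Dana): max(46, 26, -4) = 46
c (Dana): max(-14, 11, 8, 50) = 50
d (Dana): max(-26, 8) = 8
North (Mika): min(40, 46, 50, 8) = 8
e (Dana): max(32, -1, -47, -42) = 32
f (Dana): max(-19, -24) = -19
South (Mika): min(32, -19) = -19
g (Dana): max(-36, 16) = 16
h (Dana): max(-36, 11, -11, 32) = 32
j (Dana): max(26, 50) = 50
East (Mika): min(16, 32, 50) = 16
start (Dana): max(8, -19, 16) = 16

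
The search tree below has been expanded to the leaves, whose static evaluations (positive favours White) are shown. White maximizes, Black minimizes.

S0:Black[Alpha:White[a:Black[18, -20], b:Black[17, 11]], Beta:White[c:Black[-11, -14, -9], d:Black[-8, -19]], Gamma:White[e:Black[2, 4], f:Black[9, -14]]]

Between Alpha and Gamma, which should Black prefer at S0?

a (Black): min(18, -20) = -20
b (Black): min(17, 11) = 11
Alpha (White): max(-20, 11) = 11
e (Black): min(2, 4) = 2
f (Black): min(9, -14) = -14
Gamma (White): max(2, -14) = 2
Black prefers the lower value; Alpha=11, Gamma=2. Gamma is better since 2 < 11.

Gamma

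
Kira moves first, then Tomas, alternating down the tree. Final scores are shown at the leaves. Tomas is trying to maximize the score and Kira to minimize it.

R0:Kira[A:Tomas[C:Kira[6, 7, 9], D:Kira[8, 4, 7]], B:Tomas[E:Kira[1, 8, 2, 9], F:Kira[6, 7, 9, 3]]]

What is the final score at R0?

3

C (Kira): min(6, 7, 9) = 6
D (Kira): min(8, 4, 7) = 4
A (Tomas): max(6, 4) = 6
E (Kira): min(1, 8, 2, 9) = 1
F (Kira): min(6, 7, 9, 3) = 3
B (Tomas): max(1, 3) = 3
R0 (Kira): min(6, 3) = 3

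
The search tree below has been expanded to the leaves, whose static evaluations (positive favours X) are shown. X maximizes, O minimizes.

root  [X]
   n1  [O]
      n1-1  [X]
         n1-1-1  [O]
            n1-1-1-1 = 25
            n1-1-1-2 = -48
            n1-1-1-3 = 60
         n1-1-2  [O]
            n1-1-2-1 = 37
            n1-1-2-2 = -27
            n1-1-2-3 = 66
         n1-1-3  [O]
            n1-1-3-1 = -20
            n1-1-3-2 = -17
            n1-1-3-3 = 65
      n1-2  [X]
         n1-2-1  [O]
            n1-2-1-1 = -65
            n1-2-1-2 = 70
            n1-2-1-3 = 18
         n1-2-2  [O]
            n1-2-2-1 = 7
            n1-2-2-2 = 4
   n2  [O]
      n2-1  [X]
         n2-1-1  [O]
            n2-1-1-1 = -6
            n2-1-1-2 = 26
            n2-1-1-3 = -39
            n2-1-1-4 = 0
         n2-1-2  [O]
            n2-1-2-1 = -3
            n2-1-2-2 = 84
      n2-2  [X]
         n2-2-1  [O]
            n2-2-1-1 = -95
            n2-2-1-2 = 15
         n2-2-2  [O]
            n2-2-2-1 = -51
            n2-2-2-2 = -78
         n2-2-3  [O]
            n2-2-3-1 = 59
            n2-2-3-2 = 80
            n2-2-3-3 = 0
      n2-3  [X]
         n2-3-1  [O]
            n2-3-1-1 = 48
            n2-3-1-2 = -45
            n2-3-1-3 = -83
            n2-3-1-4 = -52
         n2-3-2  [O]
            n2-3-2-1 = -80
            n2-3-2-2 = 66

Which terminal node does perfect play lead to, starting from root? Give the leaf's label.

n1-1-3-1

n1-1-1 (O): min(25, -48, 60) = -48
n1-1-2 (O): min(37, -27, 66) = -27
n1-1-3 (O): min(-20, -17, 65) = -20
n1-1 (X): max(-48, -27, -20) = -20
n1-2-1 (O): min(-65, 70, 18) = -65
n1-2-2 (O): min(7, 4) = 4
n1-2 (X): max(-65, 4) = 4
n1 (O): min(-20, 4) = -20
n2-1-1 (O): min(-6, 26, -39, 0) = -39
n2-1-2 (O): min(-3, 84) = -3
n2-1 (X): max(-39, -3) = -3
n2-2-1 (O): min(-95, 15) = -95
n2-2-2 (O): min(-51, -78) = -78
n2-2-3 (O): min(59, 80, 0) = 0
n2-2 (X): max(-95, -78, 0) = 0
n2-3-1 (O): min(48, -45, -83, -52) = -83
n2-3-2 (O): min(-80, 66) = -80
n2-3 (X): max(-83, -80) = -80
n2 (O): min(-3, 0, -80) = -80
root (X): max(-20, -80) = -20
At root, X picks n1 (highest: -20).
At n1, O picks n1-1 (lowest: -20).
At n1-1, X picks n1-1-3 (highest: -20).
At n1-1-3, O picks n1-1-3-1 (lowest: -20).
Terminal value -20.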